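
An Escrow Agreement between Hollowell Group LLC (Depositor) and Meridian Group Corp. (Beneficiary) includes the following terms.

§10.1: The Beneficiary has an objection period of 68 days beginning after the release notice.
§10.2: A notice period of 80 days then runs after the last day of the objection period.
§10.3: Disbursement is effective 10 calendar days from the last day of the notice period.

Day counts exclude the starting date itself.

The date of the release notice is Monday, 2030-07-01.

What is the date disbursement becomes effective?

The last day of the objection period: 68 calendar days after 2030-07-01 is 2030-09-07.
The last day of the notice period: 2030-09-07 + 80 days = 2030-11-26.
The date disbursement becomes effective: 2030-11-26 + 10 days = 2030-12-06.

2030-12-06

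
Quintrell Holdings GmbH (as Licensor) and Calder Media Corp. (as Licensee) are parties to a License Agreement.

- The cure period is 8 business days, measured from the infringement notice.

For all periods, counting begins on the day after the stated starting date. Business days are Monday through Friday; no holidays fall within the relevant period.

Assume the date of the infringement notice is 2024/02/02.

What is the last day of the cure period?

2024/02/14

The last day of the cure period: 8 business days after Friday, 2024/02/02, skipping weekends — Feb 5, Feb 6, Feb 7, Feb 8, Feb 9, Feb 12, Feb 13, Feb 14 — lands on Wednesday, 2024/02/14.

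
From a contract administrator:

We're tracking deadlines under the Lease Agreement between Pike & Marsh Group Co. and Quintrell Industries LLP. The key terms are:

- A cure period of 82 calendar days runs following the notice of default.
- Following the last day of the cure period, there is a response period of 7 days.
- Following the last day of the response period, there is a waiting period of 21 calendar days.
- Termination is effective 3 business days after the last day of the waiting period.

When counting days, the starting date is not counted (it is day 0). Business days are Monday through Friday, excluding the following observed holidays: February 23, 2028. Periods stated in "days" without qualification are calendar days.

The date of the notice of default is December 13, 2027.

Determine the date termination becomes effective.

April 5, 2028

The last day of the cure period: December 13, 2027 + 82 days = March 4, 2028.
Adding 7 calendar days to March 4, 2028 gives March 11, 2028, which is the last day of the response period.
Adding 21 calendar days to March 11, 2028 gives April 1, 2028, which is the last day of the waiting period.
The date termination becomes effective: counting 3 business days from Saturday, April 1, 2028 (Apr 3, Apr 4, Apr 5, skipping weekends) reaches Wednesday, April 5, 2028.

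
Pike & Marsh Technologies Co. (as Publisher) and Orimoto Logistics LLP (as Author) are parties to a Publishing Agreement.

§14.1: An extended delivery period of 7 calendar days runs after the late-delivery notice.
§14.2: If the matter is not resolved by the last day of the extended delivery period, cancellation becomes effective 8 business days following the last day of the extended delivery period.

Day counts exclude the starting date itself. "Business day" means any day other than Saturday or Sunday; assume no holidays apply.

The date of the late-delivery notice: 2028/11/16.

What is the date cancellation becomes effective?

The last day of the extended delivery period: 2028/11/16 + 7 days = 2028/11/23.
From Thursday, 2028/11/23, 8 business days (Nov 24, Nov 27, Nov 28, Nov 29, Nov 30, Dec 1, Dec 4, Dec 5, skipping weekends) brings us to Tuesday, 2028/12/05, which is the date cancellation becomes effective.

2028/12/05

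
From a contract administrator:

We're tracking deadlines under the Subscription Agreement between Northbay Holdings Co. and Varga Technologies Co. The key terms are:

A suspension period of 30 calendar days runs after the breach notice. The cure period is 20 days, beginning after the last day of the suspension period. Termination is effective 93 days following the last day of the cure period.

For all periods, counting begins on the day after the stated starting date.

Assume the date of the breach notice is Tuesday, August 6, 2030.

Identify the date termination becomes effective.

The last day of the suspension period: August 6, 2030 + 30 days = September 5, 2030.
The last day of the cure period: September 5, 2030 + 20 days = September 25, 2030.
Adding 93 calendar days to September 25, 2030 gives December 27, 2030, which is the date termination becomes effective.

December 27, 2030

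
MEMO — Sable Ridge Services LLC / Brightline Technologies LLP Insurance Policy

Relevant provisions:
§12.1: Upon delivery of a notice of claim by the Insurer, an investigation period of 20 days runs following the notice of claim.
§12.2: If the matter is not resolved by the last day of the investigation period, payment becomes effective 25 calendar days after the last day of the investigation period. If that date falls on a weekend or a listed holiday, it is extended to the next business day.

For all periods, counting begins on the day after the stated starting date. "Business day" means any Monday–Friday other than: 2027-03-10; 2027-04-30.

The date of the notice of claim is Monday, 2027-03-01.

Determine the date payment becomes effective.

The last day of the investigation period: 20 calendar days after 2027-03-01 is 2027-03-21.
The date payment becomes effective: 2027-03-21 + 25 days = 2027-04-15. 2027-04-15 is a Thursday and is not a listed holiday, so no roll-forward applies.

2027-04-15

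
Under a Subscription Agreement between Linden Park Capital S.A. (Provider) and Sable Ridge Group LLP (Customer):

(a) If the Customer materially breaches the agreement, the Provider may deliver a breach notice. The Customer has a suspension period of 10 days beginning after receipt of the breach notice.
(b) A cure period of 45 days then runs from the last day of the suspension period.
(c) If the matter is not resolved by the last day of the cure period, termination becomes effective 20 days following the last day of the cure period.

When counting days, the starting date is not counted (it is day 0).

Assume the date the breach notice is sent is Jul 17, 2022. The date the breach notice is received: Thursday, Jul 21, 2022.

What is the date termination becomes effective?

Adding 10 calendar days to Jul 21, 2022 gives Jul 31, 2022, which is the last day of the suspension period.
The last day of the cure period: 45 calendar days after Jul 31, 2022 is Sep 14, 2022.
Adding 20 calendar days to Sep 14, 2022 gives Oct 4, 2022, which is the date termination becomes effective.

Oct 4, 2022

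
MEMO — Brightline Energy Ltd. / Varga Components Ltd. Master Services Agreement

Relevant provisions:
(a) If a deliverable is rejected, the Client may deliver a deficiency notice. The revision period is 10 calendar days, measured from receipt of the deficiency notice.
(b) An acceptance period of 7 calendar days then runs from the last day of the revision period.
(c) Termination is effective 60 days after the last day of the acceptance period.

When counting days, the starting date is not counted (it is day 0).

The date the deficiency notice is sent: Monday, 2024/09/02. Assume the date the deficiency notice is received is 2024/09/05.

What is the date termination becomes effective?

2024/11/21

The last day of the revision period: 10 calendar days after 2024/09/05 is 2024/09/15.
The last day of the acceptance period: 7 calendar days after 2024/09/15 is 2024/09/22.
Adding 60 calendar days to 2024/09/22 gives 2024/11/21, which is the date termination becomes effective.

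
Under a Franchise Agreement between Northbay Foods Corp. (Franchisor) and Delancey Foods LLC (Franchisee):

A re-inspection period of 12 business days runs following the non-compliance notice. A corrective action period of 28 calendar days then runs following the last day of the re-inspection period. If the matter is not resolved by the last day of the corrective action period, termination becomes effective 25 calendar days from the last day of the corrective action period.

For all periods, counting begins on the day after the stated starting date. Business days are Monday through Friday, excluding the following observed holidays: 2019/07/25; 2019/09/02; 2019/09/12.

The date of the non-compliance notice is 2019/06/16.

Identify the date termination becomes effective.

2019/08/24

The last day of the re-inspection period: 12 business days after Sunday, 2019/06/16, skipping weekends — Jun 17, Jun 18, Jun 19, Jun 20, …, Jun 28, Jul 1, Jul 2 — lands on Tuesday, 2019/07/02.
The last day of the corrective action period: 2019/07/02 + 28 days = 2019/07/30.
The date termination becomes effective: 25 calendar days after 2019/07/30 is 2019/08/24.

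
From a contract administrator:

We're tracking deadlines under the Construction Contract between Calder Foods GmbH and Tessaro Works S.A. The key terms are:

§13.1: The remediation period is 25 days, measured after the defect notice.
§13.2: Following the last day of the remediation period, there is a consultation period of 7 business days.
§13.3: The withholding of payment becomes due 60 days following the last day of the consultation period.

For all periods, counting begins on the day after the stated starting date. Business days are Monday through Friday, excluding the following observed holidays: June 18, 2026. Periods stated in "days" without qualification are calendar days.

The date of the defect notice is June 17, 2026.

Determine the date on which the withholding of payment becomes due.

The last day of the remediation period: June 17, 2026 + 25 days = July 12, 2026.
The last day of the consultation period: 7 business days after Sunday, July 12, 2026, skipping weekends — Jul 13, Jul 14, Jul 15, Jul 16, Jul 17, Jul 20, Jul 21 — lands on Tuesday, July 21, 2026.
Adding 60 calendar days to July 21, 2026 gives September 19, 2026, which is the date on which the withholding of payment becomes due.

September 19, 2026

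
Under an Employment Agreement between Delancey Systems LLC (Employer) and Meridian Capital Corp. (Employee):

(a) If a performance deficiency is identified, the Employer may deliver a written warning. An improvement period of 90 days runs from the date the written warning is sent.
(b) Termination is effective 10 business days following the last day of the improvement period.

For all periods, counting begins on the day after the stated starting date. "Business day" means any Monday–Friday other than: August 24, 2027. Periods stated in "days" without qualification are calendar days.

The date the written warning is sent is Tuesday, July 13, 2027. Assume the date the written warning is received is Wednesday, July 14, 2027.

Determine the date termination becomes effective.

October 25, 2027

The last day of the improvement period: July 13, 2027 + 90 days = October 11, 2027.
The date termination becomes effective: 10 business days after Monday, October 11, 2027, skipping weekends — Oct 12, Oct 13, Oct 14, Oct 15, Oct 18, Oct 19, Oct 20, Oct 21, Oct 22, Oct 25 — lands on Monday, October 25, 2027.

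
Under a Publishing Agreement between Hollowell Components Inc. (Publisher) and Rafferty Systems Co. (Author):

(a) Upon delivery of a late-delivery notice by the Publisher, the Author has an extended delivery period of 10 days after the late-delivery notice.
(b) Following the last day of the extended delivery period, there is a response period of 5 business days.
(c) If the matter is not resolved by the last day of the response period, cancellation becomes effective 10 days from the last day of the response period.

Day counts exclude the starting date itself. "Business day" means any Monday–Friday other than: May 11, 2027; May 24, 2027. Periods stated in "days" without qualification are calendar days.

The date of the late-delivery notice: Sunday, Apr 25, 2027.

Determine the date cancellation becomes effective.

May 23, 2027

Adding 10 calendar days to Apr 25, 2027 gives May 5, 2027, which is the last day of the extended delivery period.
The last day of the response period: counting 5 business days from Wednesday, May 5, 2027 (May 6, May 7, May 10, May 12, May 13, skipping weekends and the listed holiday on May 11) reaches Thursday, May 13, 2027.
Adding 10 calendar days to May 13, 2027 gives May 23, 2027, which is the date cancellation becomes effective.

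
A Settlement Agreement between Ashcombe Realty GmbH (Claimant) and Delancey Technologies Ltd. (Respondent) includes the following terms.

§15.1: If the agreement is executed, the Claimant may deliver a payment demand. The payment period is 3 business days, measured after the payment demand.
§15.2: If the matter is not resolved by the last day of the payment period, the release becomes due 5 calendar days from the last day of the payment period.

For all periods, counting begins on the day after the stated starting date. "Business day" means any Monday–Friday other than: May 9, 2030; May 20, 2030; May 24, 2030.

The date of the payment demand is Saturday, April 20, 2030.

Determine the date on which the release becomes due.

The last day of the payment period: 3 business days after Saturday, April 20, 2030, skipping weekends — Apr 22, Apr 23, Apr 24 — lands on Wednesday, April 24, 2030.
The date on which the release becomes due: 5 calendar days after April 24, 2030 is April 29, 2030.

April 29, 2030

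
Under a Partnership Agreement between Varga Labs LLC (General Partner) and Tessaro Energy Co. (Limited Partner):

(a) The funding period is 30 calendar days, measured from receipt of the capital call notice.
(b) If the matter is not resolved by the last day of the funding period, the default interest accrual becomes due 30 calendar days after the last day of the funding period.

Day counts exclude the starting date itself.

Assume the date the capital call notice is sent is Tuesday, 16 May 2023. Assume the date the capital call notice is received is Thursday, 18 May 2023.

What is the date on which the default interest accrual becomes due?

Adding 30 calendar days to 18 May 2023 gives 17 June 2023, which is the last day of the funding period.
The date on which the default interest accrual becomes due: 17 June 2023 + 30 days = 17 July 2023.

17 July 2023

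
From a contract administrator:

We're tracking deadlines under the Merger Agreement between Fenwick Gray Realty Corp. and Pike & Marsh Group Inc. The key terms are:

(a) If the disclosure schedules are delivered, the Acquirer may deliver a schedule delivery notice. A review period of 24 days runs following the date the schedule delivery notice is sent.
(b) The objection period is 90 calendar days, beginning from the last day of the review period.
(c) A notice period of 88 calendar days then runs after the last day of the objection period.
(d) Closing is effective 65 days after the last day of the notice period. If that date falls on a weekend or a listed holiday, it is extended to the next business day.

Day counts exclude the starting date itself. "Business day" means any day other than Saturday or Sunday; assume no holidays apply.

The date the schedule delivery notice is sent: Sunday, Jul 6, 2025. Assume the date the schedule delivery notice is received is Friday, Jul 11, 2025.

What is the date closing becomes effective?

Adding 24 calendar days to Jul 6, 2025 gives Jul 30, 2025, which is the last day of the review period.
The last day of the objection period: 90 calendar days after Jul 30, 2025 is Oct 28, 2025.
The last day of the notice period: 88 calendar days after Oct 28, 2025 is Jan 24, 2026.
Adding 65 calendar days to Jan 24, 2026 gives Mar 30, 2026, which is the date closing becomes effective. Mar 30, 2026 is a Monday, so no roll-forward applies.

Mar 30, 2026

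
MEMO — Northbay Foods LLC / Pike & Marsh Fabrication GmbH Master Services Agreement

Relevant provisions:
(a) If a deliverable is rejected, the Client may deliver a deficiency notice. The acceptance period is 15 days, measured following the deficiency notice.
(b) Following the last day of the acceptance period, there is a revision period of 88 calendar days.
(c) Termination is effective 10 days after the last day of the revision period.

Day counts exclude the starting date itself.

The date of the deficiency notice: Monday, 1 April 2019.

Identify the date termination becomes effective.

The last day of the acceptance period: 15 calendar days after 1 April 2019 is 16 April 2019.
The last day of the revision period: 88 calendar days after 16 April 2019 is 13 July 2019.
The date termination becomes effective: 13 July 2019 + 10 days = 23 July 2019.

23 July 2019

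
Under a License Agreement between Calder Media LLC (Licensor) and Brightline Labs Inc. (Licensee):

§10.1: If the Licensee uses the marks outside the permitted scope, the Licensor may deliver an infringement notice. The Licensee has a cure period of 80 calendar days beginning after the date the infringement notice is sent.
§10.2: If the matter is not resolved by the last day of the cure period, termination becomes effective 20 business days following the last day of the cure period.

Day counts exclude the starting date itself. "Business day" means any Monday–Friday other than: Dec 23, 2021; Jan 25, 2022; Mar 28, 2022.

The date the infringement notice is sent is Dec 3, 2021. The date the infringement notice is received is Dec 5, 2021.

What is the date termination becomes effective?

Mar 21, 2022

The last day of the cure period: 80 calendar days after Dec 3, 2021 is Feb 21, 2022.
The date termination becomes effective: counting 20 business days from Monday, Feb 21, 2022 (Feb 22, Feb 23, Feb 24, Feb 25, …, Mar 17, Mar 18, Mar 21, skipping weekends) reaches Monday, Mar 21, 2022.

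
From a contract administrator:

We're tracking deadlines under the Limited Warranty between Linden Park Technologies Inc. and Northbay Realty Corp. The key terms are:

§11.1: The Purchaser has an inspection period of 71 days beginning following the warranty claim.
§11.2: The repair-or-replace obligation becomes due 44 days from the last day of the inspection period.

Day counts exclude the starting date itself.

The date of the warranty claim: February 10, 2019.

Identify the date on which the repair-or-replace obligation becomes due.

The last day of the inspection period: February 10, 2019 + 71 days = April 22, 2019.
The date on which the repair-or-replace obligation becomes due: April 22, 2019 + 44 days = June 5, 2019.

June 5, 2019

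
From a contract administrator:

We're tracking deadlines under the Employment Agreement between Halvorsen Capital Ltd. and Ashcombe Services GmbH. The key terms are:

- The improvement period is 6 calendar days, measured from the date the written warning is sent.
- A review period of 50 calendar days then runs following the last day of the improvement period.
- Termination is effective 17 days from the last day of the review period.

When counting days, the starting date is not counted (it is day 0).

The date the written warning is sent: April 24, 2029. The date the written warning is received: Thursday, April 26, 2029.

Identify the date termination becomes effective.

Adding 6 calendar days to April 24, 2029 gives April 30, 2029, which is the last day of the improvement period.
Adding 50 calendar days to April 30, 2029 gives June 19, 2029, which is the last day of the review period.
The date termination becomes effective: 17 calendar days after June 19, 2029 is July 6, 2029.

July 6, 2029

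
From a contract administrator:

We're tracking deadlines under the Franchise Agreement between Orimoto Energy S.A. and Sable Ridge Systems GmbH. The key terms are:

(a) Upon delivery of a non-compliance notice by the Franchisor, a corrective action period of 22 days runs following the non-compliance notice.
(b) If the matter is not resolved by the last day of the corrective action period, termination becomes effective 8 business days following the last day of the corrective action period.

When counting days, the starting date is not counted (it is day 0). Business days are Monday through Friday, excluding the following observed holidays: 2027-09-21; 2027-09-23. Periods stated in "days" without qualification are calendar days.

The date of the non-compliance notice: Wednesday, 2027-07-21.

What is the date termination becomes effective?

The last day of the corrective action period: 2027-07-21 + 22 days = 2027-08-12.
The date termination becomes effective: 8 business days after Thursday, 2027-08-12, skipping weekends — Aug 13, Aug 16, Aug 17, Aug 18, Aug 19, Aug 20, Aug 23, Aug 24 — lands on Tuesday, 2027-08-24.

2027-08-24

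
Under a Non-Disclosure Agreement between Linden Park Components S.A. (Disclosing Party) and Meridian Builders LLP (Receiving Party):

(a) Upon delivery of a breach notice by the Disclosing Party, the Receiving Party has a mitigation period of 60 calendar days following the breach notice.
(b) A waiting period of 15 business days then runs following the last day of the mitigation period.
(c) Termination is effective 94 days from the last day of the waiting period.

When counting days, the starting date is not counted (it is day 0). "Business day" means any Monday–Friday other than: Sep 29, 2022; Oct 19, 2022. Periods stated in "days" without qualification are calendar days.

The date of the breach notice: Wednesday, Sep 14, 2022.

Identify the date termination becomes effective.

The last day of the mitigation period: Sep 14, 2022 + 60 days = Nov 13, 2022.
The last day of the waiting period: 15 business days after Sunday, Nov 13, 2022, skipping weekends — Nov 14, Nov 15, Nov 16, Nov 17, …, Nov 30, Dec 1, Dec 2 — lands on Friday, Dec 2, 2022.
The date termination becomes effective: 94 calendar days after Dec 2, 2022 is Mar 6, 2023.

Mar 6, 2023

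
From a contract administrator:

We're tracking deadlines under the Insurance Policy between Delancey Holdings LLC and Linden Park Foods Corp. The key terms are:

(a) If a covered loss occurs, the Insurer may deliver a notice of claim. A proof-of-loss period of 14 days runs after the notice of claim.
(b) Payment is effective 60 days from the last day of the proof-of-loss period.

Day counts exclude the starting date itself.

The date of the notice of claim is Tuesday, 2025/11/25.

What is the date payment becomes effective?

2026/02/07

The last day of the proof-of-loss period: 14 calendar days after 2025/11/25 is 2025/12/09.
The date payment becomes effective: 60 calendar days after 2025/12/09 is 2026/02/07.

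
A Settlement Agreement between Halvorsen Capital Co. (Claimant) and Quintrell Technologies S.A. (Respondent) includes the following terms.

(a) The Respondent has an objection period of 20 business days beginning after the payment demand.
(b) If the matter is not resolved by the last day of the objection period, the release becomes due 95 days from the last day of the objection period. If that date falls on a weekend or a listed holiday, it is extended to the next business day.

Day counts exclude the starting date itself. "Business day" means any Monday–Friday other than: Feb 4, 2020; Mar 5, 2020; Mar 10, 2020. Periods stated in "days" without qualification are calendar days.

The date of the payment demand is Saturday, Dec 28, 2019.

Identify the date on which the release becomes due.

The last day of the objection period: 20 business days after Saturday, Dec 28, 2019, skipping weekends — Dec 30, Dec 31, Jan 1, Jan 2, …, Jan 22, Jan 23, Jan 24 — lands on Friday, Jan 24, 2020.
The date on which the release becomes due: 95 calendar days after Jan 24, 2020 is Apr 28, 2020. Apr 28, 2020 is a Tuesday and is not a listed holiday, so no roll-forward applies.

Apr 28, 2020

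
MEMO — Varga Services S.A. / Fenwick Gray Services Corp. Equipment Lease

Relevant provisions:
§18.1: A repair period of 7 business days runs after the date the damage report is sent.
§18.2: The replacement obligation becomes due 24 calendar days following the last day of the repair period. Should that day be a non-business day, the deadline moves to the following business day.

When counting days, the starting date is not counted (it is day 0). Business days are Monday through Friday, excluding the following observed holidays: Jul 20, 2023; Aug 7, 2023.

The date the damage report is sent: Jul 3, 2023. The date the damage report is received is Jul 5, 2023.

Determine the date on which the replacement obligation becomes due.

Aug 8, 2023

The last day of the repair period: counting 7 business days from Monday, Jul 3, 2023 (Jul 4, Jul 5, Jul 6, Jul 7, Jul 10, Jul 11, Jul 12, skipping weekends) reaches Wednesday, Jul 12, 2023.
The date on which the replacement obligation becomes due: Jul 12, 2023 + 24 days = Aug 5, 2023. That falls on a Saturday, so it rolls to the next business day, Tuesday, Aug 8, 2023.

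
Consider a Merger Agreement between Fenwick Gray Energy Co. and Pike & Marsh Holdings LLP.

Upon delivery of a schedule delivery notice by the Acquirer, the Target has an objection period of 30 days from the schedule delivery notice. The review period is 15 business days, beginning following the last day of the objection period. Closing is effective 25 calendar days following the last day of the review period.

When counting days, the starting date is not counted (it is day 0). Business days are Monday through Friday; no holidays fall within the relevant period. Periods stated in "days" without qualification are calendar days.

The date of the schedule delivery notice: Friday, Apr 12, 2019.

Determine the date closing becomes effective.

Adding 30 calendar days to Apr 12, 2019 gives May 12, 2019, which is the last day of the objection period.
The last day of the review period: counting 15 business days from Sunday, May 12, 2019 (May 13, May 14, May 15, May 16, …, May 29, May 30, May 31, skipping weekends) reaches Friday, May 31, 2019.
The date closing becomes effective: May 31, 2019 + 25 days = Jun 25, 2019.

Jun 25, 2019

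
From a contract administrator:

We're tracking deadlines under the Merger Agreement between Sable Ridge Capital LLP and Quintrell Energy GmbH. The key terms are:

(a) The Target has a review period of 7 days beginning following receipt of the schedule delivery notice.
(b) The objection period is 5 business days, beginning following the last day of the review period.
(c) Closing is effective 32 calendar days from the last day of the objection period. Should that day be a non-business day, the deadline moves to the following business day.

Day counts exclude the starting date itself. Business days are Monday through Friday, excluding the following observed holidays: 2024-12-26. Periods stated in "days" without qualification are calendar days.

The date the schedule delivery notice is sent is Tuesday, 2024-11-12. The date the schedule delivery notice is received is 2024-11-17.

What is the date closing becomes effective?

The last day of the review period: 7 calendar days after 2024-11-17 is 2024-11-24.
The last day of the objection period: 5 business days after Sunday, 2024-11-24, skipping weekends — Nov 25, Nov 26, Nov 27, Nov 28, Nov 29 — lands on Friday, 2024-11-29.
The date closing becomes effective: 32 calendar days after 2024-11-29 is 2024-12-31. 2024-12-31 is a Tuesday and is not a listed holiday, so no roll-forward applies.

2024-12-31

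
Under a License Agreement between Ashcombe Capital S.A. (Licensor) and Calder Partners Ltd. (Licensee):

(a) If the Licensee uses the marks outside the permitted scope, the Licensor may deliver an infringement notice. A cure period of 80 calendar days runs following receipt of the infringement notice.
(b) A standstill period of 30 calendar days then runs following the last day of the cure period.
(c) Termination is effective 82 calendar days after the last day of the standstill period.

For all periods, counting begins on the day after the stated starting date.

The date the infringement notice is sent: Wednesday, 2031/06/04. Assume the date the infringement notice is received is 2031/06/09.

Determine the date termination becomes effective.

Adding 80 calendar days to 2031/06/09 gives 2031/08/28, which is the last day of the cure period.
The last day of the standstill period: 2031/08/28 + 30 days = 2031/09/27.
Adding 82 calendar days to 2031/09/27 gives 2031/12/18, which is the date termination becomes effective.

2031/12/18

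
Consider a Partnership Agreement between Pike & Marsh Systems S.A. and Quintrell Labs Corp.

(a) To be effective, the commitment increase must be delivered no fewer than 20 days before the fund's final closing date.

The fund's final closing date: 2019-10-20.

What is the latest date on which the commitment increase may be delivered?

Counting back 20 calendar days from 2019-10-20 gives 2019-09-30.

2019-09-30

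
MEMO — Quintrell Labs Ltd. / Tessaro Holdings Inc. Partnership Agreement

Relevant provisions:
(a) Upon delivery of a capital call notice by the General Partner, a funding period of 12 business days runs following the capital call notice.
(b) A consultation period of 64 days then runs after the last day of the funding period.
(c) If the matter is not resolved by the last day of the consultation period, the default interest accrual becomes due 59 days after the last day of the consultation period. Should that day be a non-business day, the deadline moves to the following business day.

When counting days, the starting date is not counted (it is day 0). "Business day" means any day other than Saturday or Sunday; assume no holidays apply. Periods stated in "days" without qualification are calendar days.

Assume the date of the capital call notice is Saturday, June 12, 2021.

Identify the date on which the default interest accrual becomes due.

November 1, 2021

The last day of the funding period: counting 12 business days from Saturday, June 12, 2021 (Jun 14, Jun 15, Jun 16, Jun 17, …, Jun 25, Jun 28, Jun 29, skipping weekends) reaches Tuesday, June 29, 2021.
The last day of the consultation period: June 29, 2021 + 64 days = September 1, 2021.
The date on which the default interest accrual becomes due: September 1, 2021 + 59 days = October 30, 2021. That falls on a Saturday, so it rolls to the next business day, Monday, November 1, 2021.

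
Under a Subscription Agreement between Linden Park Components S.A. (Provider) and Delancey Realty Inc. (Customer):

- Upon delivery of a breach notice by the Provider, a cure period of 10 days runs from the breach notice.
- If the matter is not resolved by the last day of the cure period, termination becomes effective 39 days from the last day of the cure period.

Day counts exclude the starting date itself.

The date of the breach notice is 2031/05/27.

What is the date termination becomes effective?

The last day of the cure period: 2031/05/27 + 10 days = 2031/06/06.
Adding 39 calendar days to 2031/06/06 gives 2031/07/15, which is the date termination becomes effective.

2031/07/15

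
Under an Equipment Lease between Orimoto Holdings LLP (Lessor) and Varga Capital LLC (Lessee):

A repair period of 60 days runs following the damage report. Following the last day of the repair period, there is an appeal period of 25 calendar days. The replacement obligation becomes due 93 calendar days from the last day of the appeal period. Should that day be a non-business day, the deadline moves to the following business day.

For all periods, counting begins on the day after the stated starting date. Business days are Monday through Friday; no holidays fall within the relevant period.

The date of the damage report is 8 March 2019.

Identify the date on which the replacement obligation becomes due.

2 September 2019

The last day of the repair period: 8 March 2019 + 60 days = 7 May 2019.
The last day of the appeal period: 7 May 2019 + 25 days = 1 June 2019.
Adding 93 calendar days to 1 June 2019 gives 2 September 2019, which is the date on which the replacement obligation becomes due. 2 September 2019 is a Monday, so no roll-forward applies.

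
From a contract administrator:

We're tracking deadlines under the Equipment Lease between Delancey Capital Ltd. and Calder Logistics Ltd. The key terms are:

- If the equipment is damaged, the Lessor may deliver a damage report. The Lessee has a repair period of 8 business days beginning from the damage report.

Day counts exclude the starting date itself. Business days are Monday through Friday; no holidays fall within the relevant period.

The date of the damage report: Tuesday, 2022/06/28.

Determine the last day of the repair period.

2022/07/08

The last day of the repair period: 8 business days after Tuesday, 2022/06/28, skipping weekends — Jun 29, Jun 30, Jul 1, Jul 4, Jul 5, Jul 6, Jul 7, Jul 8 — lands on Friday, 2022/07/08.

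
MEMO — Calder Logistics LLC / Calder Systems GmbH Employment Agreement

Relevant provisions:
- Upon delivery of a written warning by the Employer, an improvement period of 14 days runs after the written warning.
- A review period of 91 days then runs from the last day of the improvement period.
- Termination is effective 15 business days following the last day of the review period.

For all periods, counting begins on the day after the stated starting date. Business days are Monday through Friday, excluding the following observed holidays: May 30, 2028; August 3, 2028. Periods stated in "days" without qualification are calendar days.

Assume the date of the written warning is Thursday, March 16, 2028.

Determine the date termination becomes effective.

July 20, 2028

The last day of the improvement period: 14 calendar days after March 16, 2028 is March 30, 2028.
The last day of the review period: March 30, 2028 + 91 days = June 29, 2028.
From Thursday, June 29, 2028, 15 business days (Jun 30, Jul 3, Jul 4, Jul 5, …, Jul 18, Jul 19, Jul 20, skipping weekends) brings us to Thursday, July 20, 2028, which is the date termination becomes effective.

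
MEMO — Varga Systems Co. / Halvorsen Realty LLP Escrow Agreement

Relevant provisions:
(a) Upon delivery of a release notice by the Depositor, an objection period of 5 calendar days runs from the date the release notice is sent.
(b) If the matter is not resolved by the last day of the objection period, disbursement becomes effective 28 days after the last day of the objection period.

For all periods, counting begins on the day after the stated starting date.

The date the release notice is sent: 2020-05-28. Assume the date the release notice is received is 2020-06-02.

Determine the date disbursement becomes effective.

2020-06-30

The last day of the objection period: 5 calendar days after 2020-05-28 is 2020-06-02.
Adding 28 calendar days to 2020-06-02 gives 2020-06-30, which is the date disbursement becomes effective.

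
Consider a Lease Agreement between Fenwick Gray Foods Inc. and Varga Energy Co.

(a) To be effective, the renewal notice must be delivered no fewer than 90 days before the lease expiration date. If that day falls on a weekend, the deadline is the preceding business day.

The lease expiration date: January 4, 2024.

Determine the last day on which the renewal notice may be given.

October 6, 2023

Counting back 90 calendar days from January 4, 2024 gives October 6, 2023. That is a Friday, so no adjustment is needed.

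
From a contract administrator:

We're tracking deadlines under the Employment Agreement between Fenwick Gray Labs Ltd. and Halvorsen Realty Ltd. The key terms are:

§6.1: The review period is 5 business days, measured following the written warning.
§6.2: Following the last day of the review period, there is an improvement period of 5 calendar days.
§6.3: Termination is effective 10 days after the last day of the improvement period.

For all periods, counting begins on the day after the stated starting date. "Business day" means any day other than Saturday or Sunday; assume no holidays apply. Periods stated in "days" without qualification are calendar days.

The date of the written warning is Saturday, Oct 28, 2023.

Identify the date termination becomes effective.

Nov 18, 2023

The last day of the review period: counting 5 business days from Saturday, Oct 28, 2023 (Oct 30, Oct 31, Nov 1, Nov 2, Nov 3, skipping weekends) reaches Friday, Nov 3, 2023.
The last day of the improvement period: Nov 3, 2023 + 5 days = Nov 8, 2023.
Adding 10 calendar days to Nov 8, 2023 gives Nov 18, 2023, which is the date termination becomes effective.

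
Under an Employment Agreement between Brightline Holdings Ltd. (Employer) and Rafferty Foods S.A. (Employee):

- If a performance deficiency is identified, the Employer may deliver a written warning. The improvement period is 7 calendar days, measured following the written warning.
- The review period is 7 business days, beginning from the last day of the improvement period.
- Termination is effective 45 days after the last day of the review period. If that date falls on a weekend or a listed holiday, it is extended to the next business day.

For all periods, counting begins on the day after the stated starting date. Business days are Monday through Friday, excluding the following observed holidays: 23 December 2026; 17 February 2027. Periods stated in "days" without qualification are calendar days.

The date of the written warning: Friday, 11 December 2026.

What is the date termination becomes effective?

15 February 2027

Adding 7 calendar days to 11 December 2026 gives 18 December 2026, which is the last day of the improvement period.
From Friday, 18 December 2026, 7 business days (Dec 21, Dec 22, Dec 24, Dec 25, Dec 28, Dec 29, Dec 30, skipping weekends and the listed holiday on Dec 23) brings us to Wednesday, 30 December 2026, which is the last day of the review period.
The date termination becomes effective: 45 calendar days after 30 December 2026 is 13 February 2027. That falls on a Saturday, so it rolls to the next business day, Monday, 15 February 2027.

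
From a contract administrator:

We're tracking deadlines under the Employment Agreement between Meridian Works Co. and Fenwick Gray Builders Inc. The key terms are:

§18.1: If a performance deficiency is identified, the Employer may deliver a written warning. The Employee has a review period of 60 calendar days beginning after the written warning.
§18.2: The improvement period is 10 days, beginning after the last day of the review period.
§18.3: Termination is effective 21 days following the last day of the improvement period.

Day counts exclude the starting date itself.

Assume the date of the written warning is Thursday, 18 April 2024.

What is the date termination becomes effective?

The last day of the review period: 18 April 2024 + 60 days = 17 June 2024.
Adding 10 calendar days to 17 June 2024 gives 27 June 2024, which is the last day of the improvement period.
The date termination becomes effective: 21 calendar days after 27 June 2024 is 18 July 2024.

18 July 2024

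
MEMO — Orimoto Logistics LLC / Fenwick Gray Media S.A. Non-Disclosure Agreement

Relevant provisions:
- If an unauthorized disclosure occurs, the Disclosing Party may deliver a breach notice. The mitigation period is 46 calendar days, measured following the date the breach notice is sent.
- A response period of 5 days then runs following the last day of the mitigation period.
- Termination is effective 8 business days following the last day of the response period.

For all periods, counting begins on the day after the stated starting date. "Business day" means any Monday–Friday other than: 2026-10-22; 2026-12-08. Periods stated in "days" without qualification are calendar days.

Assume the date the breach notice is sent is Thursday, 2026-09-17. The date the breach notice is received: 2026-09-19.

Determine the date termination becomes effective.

2026-11-18

The last day of the mitigation period: 2026-09-17 + 46 days = 2026-11-02.
Adding 5 calendar days to 2026-11-02 gives 2026-11-07, which is the last day of the response period.
The date termination becomes effective: 8 business days after Saturday, 2026-11-07, skipping weekends — Nov 9, Nov 10, Nov 11, Nov 12, Nov 13, Nov 16, Nov 17, Nov 18 — lands on Wednesday, 2026-11-18.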